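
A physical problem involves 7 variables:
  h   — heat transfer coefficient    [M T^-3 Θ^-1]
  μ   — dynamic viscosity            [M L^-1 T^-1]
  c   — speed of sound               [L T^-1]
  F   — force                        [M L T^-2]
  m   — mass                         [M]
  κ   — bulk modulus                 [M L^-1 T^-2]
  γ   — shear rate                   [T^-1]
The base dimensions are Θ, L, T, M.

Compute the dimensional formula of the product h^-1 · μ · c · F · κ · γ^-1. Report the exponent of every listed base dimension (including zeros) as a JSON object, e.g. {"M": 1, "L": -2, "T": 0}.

Dimensional matrix (Θ×L×T×M by h×μ×c×F×m×κ×γ):
  Θ: [-1  0  0  0  0  0  0]
  L: [ 0 -1  1  1  0 -1  0]
  T: [-3 -1 -1 -2  0 -2 -1]
  M: [ 1  1  0  1  1  1  0]
  [Θ]: (-1)·-1+(1)·0+(1)·0+(1)·0+(1)·0+(-1)·0 = 1
  [L]: (-1)·0+(1)·-1+(1)·1+(1)·1+(1)·-1+(-1)·0 = 0
  [T]: (-1)·-3+(1)·-1+(1)·-1+(1)·-2+(1)·-2+(-1)·-1 = -2
  [M]: (-1)·1+(1)·1+(1)·0+(1)·1+(1)·1+(-1)·0 = 2
⇒ Θ T^-2 M^2

{"Θ": 1, "L": 0, "T": -2, "M": 2}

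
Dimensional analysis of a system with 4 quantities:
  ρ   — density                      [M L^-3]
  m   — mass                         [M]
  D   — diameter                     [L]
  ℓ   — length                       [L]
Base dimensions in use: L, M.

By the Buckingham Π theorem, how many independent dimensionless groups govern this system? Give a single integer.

2

Write exponents as rows L,M / cols ρ,m,D,ℓ:
  L: [-3  0  1  1]
  M: [ 1  1  0  0]
Row reduction gives pivot columns ρ,m; rank = 2
4 vars − rank 2 = 2 Π groups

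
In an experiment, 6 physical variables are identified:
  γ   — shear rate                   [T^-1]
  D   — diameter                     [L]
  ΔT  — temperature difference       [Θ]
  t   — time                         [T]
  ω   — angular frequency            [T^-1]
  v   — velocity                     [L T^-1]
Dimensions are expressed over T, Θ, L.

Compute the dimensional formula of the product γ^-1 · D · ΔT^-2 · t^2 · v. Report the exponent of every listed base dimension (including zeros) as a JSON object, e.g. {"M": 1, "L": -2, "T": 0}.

{"T": 2, "Θ": -2, "L": 2}

Exponent matrix [T,Θ,L] × [γ,D,ΔT,t,ω,v]:
  T: [-1  0  0  1 -1 -1]
  Θ: [ 0  0  1  0  0  0]
  L: [ 0  1  0  0  0  1]
  [T]: (-1)·-1+(1)·0+(-2)·0+(2)·1+(1)·-1 = 2
  [Θ]: (-1)·0+(1)·0+(-2)·1+(2)·0+(1)·0 = -2
  [L]: (-1)·0+(1)·1+(-2)·0+(2)·0+(1)·1 = 2
⇒ T^2 Θ^-2 L^2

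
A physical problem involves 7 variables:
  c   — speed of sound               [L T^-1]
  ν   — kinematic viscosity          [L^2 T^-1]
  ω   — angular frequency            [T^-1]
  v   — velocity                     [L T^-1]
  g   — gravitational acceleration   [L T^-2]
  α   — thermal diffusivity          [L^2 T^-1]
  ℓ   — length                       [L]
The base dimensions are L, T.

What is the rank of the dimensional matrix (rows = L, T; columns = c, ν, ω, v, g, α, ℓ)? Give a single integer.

Write exponents as rows L,T / cols c,ν,ω,v,g,α,ℓ:
  L: [ 1  2  0  1  1  2  1]
  T: [-1 -1 -1 -1 -2 -1  0]
RREF → pivots at {c,ν} ⇒ r = 2

2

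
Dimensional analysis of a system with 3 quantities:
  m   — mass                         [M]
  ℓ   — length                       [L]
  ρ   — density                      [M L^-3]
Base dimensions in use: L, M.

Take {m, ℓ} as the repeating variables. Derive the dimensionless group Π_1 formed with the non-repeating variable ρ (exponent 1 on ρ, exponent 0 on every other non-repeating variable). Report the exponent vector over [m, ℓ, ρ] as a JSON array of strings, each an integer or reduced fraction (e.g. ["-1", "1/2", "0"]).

["-1", "3", "1"]

Dimensional matrix (L×M by m×ℓ×ρ):
  L: [ 0  1 -3]
  M: [ 1  0  1]
Row reduction gives pivot columns m,ℓ; rank = 2
Pivot set = {m,ℓ}, free = {ρ}
RREF:
  r0: [   1    0    1]
  r1: [   0    1   -3]
Fix exponent of ρ at 1; solve each RREF row for its pivot's exponent:
  r0: exp(m) + (1)·1 = 0 ⇒ exp(m) = -1
  r1: exp(ℓ) + (-3)·1 = 0 ⇒ exp(ℓ) = 3
Π_1 = m^-1 · ℓ^3 · ρ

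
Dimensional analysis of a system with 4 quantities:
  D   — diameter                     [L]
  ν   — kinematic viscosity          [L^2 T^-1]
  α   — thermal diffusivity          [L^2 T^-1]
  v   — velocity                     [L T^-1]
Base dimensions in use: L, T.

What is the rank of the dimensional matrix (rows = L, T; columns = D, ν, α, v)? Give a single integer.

Dimensional matrix (L×T by D×ν×α×v):
  L: [ 1  2  2  1]
  T: [ 0 -1 -1 -1]
Echelon form has 2 nonzero rows (pivots: D,ν)

2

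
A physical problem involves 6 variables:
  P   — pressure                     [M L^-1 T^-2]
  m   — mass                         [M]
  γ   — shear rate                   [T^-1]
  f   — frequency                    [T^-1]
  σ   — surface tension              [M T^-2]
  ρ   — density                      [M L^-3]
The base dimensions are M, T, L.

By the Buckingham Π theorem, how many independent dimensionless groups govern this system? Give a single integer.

3

Exponent matrix [M,T,L] × [P,m,γ,f,σ,ρ]:
  M: [ 1  1  0  0  1  1]
  T: [-2  0 -1 -1 -2  0]
  L: [-1  0  0  0  0 -3]
Echelon form has 3 nonzero rows (pivots: P,m,γ)
n=6, r=3 ⇒ 3 dimensionless groups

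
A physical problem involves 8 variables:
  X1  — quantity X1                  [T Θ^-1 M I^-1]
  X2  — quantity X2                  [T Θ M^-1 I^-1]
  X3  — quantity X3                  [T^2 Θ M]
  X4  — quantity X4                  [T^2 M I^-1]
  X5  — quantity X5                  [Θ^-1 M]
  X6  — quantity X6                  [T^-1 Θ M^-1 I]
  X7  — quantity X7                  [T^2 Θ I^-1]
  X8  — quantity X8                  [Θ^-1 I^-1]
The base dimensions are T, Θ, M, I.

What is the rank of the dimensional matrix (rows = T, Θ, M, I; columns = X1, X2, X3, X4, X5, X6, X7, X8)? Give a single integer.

3

Write exponents as rows T,Θ,M,I / cols X1,X2,X3,X4,X5,X6,X7,X8:
  T: [ 1  1  2  2  0 -1  2  0]
  Θ: [-1  1  1  0 -1  1  1 -1]
  M: [ 1 -1  1  1  1 -1  0  0]
  I: [-1 -1  0 -1  0  1 -1 -1]
Row reduction gives pivot columns X1,X2,X3; rank = 3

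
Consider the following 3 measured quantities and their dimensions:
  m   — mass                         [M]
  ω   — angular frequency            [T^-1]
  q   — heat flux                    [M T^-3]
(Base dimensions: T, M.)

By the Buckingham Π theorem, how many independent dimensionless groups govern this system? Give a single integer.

1

Write exponents as rows T,M / cols m,ω,q:
  T: [ 0 -1 -3]
  M: [ 1  0  1]
Row reduction gives pivot columns m,ω; rank = 2
3 vars − rank 2 = 1 Π group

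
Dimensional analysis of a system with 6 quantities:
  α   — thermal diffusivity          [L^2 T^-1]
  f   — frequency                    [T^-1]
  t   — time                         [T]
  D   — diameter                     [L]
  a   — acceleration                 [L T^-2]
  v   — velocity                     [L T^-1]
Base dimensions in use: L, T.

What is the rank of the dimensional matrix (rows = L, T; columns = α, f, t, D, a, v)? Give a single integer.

2

Dimensional matrix (L×T by α×f×t×D×a×v):
  L: [ 2  0  0  1  1  1]
  T: [-1 -1  1  0 -2 -1]
Row reduction gives pivot columns α,f; rank = 2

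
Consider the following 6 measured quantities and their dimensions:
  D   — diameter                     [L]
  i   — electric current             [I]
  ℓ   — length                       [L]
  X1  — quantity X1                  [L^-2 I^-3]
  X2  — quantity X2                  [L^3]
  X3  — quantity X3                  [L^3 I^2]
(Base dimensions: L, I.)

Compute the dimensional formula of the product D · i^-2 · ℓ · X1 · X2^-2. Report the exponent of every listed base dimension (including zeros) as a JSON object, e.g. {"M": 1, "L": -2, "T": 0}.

Dimensional matrix (L×I by D×i×ℓ×X1×X2×X3):
  L: [ 1  0  1 -2  3  3]
  I: [ 0  1  0 -3  0  2]
  [L]: (1)·1+(-2)·0+(1)·1+(1)·-2+(-2)·3 = -6
  [I]: (1)·0+(-2)·1+(1)·0+(1)·-3+(-2)·0 = -5
⇒ L^-6 I^-5

{"L": -6, "I": -5}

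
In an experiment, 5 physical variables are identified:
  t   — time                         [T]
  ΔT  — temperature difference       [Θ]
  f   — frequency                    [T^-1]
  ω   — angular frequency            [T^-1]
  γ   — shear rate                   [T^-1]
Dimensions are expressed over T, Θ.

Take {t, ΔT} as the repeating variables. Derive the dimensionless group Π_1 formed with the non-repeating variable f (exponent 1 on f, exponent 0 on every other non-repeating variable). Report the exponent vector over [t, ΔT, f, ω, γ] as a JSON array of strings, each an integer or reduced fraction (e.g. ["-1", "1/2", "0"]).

["1", "0", "1", "0", "0"]

Dimensional matrix (T×Θ by t×ΔT×f×ω×γ):
  T: [ 1  0 -1 -1 -1]
  Θ: [ 0  1  0  0  0]
Echelon form has 2 nonzero rows (pivots: t,ΔT)
Repeat: t,ΔT; free: f,ω,γ
RREF:
  r0: [   1    0   -1   -1   -1]
  r1: [   0    1    0    0    0]
Fix exponent of f at 1, ω at 0, γ at 0; solve each RREF row for its pivot's exponent:
  r0: exp(t) + (-1)·1 = 0 ⇒ exp(t) = 1
  r1: exp(ΔT) + (0)·1 = 0 ⇒ exp(ΔT) = 0
Π_1 = t · f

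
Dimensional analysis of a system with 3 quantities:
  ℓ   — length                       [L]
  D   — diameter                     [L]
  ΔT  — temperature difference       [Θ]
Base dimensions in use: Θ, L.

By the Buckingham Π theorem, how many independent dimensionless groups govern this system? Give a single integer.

1

Exponent matrix [Θ,L] × [ℓ,D,ΔT]:
  Θ: [ 0  0  1]
  L: [ 1  1  0]
RREF → pivots at {ℓ,ΔT} ⇒ r = 2
Π count = n − r = 3 − 2 = 1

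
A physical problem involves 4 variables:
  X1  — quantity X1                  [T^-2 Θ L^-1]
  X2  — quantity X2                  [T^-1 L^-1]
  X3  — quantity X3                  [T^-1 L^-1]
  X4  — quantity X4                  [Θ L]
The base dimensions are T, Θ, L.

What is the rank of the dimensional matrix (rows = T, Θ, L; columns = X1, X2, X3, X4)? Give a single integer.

2

Write exponents as rows T,Θ,L / cols X1,X2,X3,X4:
  T: [-2 -1 -1  0]
  Θ: [ 1  0  0  1]
  L: [-1 -1 -1  1]
Row reduction gives pivot columns X1,X2; rank = 2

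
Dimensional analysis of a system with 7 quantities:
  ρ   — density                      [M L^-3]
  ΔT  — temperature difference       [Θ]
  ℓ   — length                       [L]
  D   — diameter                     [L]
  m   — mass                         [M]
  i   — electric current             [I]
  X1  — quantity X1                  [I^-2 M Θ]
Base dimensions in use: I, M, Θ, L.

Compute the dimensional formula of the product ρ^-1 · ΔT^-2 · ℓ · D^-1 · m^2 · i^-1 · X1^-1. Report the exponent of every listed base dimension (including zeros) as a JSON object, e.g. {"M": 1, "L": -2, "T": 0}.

Write exponents as rows I,M,Θ,L / cols ρ,ΔT,ℓ,D,m,i,X1:
  I: [ 0  0  0  0  0  1 -2]
  M: [ 1  0  0  0  1  0  1]
  Θ: [ 0  1  0  0  0  0  1]
  L: [-3  0  1  1  0  0  0]
  [I]: (-1)·0+(-2)·0+(1)·0+(-1)·0+(2)·0+(-1)·1+(-1)·-2 = 1
  [M]: (-1)·1+(-2)·0+(1)·0+(-1)·0+(2)·1+(-1)·0+(-1)·1 = 0
  [Θ]: (-1)·0+(-2)·1+(1)·0+(-1)·0+(2)·0+(-1)·0+(-1)·1 = -3
  [L]: (-1)·-3+(-2)·0+(1)·1+(-1)·1+(2)·0+(-1)·0+(-1)·0 = 3
⇒ I Θ^-3 L^3

{"I": 1, "M": 0, "Θ": -3, "L": 3}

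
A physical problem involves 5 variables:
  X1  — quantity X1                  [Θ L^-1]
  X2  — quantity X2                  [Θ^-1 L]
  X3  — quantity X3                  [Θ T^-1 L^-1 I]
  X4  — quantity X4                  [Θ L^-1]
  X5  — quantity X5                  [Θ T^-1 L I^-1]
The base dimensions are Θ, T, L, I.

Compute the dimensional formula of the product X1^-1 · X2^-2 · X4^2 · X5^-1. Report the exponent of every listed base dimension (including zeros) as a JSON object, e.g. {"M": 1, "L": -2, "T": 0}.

Exponent matrix [Θ,T,L,I] × [X1,X2,X3,X4,X5]:
  Θ: [ 1 -1  1  1  1]
  T: [ 0  0 -1  0 -1]
  L: [-1  1 -1 -1  1]
  I: [ 0  0  1  0 -1]
  [Θ]: (-1)·1+(-2)·-1+(2)·1+(-1)·1 = 2
  [T]: (-1)·0+(-2)·0+(2)·0+(-1)·-1 = 1
  [L]: (-1)·-1+(-2)·1+(2)·-1+(-1)·1 = -4
  [I]: (-1)·0+(-2)·0+(2)·0+(-1)·-1 = 1
⇒ Θ^2 T L^-4 I

{"Θ": 2, "T": 1, "L": -4, "I": 1}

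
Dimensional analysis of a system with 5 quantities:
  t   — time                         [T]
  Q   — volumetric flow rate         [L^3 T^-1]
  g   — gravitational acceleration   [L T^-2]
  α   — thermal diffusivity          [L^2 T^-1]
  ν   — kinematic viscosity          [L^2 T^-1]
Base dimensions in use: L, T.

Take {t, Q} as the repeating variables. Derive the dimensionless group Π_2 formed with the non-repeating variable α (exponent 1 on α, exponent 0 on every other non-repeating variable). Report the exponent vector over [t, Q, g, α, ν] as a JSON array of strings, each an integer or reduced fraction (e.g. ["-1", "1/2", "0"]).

["1/3", "-2/3", "0", "1", "0"]

Write exponents as rows L,T / cols t,Q,g,α,ν:
  L: [ 0  3  1  2  2]
  T: [ 1 -1 -2 -1 -1]
Echelon form has 2 nonzero rows (pivots: t,Q)
Pivot set = {t,Q}, free = {g,α,ν}
RREF:
  r0: [   1    0 -5/3 -1/3 -1/3]
  r1: [   0    1  1/3  2/3  2/3]
Fix exponent of α at 1, g at 0, ν at 0; solve each RREF row for its pivot's exponent:
  r0: exp(t) + (-1/3)·1 = 0 ⇒ exp(t) = 1/3
  r1: exp(Q) + (2/3)·1 = 0 ⇒ exp(Q) = -2/3
Π_2 = t^(1/3) · Q^(-2/3) · α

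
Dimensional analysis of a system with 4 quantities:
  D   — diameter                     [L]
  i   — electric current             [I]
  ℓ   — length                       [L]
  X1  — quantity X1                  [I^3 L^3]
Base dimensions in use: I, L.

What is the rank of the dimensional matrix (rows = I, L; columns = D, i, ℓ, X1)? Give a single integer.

2

Write exponents as rows I,L / cols D,i,ℓ,X1:
  I: [ 0  1  0  3]
  L: [ 1  0  1  3]
RREF → pivots at {D,i} ⇒ r = 2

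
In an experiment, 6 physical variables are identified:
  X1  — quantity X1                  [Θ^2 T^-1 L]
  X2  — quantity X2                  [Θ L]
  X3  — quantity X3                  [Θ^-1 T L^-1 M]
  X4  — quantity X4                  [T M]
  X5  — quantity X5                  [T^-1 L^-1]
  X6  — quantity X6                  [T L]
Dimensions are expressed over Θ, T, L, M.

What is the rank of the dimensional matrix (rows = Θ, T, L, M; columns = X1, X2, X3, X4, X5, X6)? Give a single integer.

Exponent matrix [Θ,T,L,M] × [X1,X2,X3,X4,X5,X6]:
  Θ: [ 2  1 -1  0  0  0]
  T: [-1  0  1  1 -1  1]
  L: [ 1  1 -1  0 -1  1]
  M: [ 0  0  1  1  0  0]
RREF → pivots at {X1,X2,X3} ⇒ r = 3

3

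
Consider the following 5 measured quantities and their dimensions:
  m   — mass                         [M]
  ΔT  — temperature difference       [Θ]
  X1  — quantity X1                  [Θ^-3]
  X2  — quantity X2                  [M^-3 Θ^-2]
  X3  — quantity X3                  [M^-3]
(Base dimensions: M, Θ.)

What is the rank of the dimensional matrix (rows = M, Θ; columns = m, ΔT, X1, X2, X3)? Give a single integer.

2

Exponent matrix [M,Θ] × [m,ΔT,X1,X2,X3]:
  M: [ 1  0  0 -3 -3]
  Θ: [ 0  1 -3 -2  0]
Row reduction gives pivot columns m,ΔT; rank = 2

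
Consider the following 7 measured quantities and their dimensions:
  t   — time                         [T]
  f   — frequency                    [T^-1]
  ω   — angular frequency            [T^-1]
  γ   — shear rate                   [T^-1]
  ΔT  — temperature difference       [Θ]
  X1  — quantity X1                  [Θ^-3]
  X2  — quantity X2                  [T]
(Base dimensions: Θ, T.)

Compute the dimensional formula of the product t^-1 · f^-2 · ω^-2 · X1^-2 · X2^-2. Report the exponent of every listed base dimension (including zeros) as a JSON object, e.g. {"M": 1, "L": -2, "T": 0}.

Write exponents as rows Θ,T / cols t,f,ω,γ,ΔT,X1,X2:
  Θ: [ 0  0  0  0  1 -3  0]
  T: [ 1 -1 -1 -1  0  0  1]
  [Θ]: (-1)·0+(-2)·0+(-2)·0+(-2)·-3+(-2)·0 = 6
  [T]: (-1)·1+(-2)·-1+(-2)·-1+(-2)·0+(-2)·1 = 1
⇒ Θ^6 T

{"Θ": 6, "T": 1}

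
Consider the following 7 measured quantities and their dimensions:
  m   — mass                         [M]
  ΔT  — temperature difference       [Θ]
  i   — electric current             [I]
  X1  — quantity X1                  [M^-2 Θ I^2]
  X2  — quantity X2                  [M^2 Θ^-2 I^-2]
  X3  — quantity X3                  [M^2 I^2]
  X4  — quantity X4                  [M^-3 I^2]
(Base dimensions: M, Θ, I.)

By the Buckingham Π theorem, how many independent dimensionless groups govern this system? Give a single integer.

4

Write exponents as rows M,Θ,I / cols m,ΔT,i,X1,X2,X3,X4:
  M: [ 1  0  0 -2  2  2 -3]
  Θ: [ 0  1  0  1 -2  0  0]
  I: [ 0  0  1  2 -2  2  2]
Row reduction gives pivot columns m,ΔT,i; rank = 3
7 vars − rank 3 = 4 Π groups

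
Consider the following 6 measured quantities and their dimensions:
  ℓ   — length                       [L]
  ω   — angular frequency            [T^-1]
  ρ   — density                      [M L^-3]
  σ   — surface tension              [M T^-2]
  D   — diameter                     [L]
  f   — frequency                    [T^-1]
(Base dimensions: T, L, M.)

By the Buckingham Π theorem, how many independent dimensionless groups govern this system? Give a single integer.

Exponent matrix [T,L,M] × [ℓ,ω,ρ,σ,D,f]:
  T: [ 0 -1  0 -2  0 -1]
  L: [ 1  0 -3  0  1  0]
  M: [ 0  0  1  1  0  0]
Row reduction gives pivot columns ℓ,ω,ρ; rank = 3
6 vars − rank 3 = 3 Π groups

3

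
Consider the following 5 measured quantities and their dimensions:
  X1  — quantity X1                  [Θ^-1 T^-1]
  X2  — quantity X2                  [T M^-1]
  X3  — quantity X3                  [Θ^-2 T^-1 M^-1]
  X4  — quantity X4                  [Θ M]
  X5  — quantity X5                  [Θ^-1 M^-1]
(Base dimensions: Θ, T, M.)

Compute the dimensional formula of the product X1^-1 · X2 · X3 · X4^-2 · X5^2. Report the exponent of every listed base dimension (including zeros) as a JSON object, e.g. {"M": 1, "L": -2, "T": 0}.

{"Θ": -5, "T": 1, "M": -6}

Write exponents as rows Θ,T,M / cols X1,X2,X3,X4,X5:
  Θ: [-1  0 -2  1 -1]
  T: [-1  1 -1  0  0]
  M: [ 0 -1 -1  1 -1]
  [Θ]: (-1)·-1+(1)·0+(1)·-2+(-2)·1+(2)·-1 = -5
  [T]: (-1)·-1+(1)·1+(1)·-1+(-2)·0+(2)·0 = 1
  [M]: (-1)·0+(1)·-1+(1)·-1+(-2)·1+(2)·-1 = -6
⇒ Θ^-5 T M^-6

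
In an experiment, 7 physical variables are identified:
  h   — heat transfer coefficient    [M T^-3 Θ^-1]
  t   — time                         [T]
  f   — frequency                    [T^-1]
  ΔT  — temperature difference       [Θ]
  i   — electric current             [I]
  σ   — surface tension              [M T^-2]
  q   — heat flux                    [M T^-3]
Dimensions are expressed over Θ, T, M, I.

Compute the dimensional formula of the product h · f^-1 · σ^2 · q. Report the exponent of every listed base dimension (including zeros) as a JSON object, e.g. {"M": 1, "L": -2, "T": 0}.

Write exponents as rows Θ,T,M,I / cols h,t,f,ΔT,i,σ,q:
  Θ: [-1  0  0  1  0  0  0]
  T: [-3  1 -1  0  0 -2 -3]
  M: [ 1  0  0  0  0  1  1]
  I: [ 0  0  0  0  1  0  0]
  [Θ]: (1)·-1+(-1)·0+(2)·0+(1)·0 = -1
  [T]: (1)·-3+(-1)·-1+(2)·-2+(1)·-3 = -9
  [M]: (1)·1+(-1)·0+(2)·1+(1)·1 = 4
  [I]: (1)·0+(-1)·0+(2)·0+(1)·0 = 0
⇒ Θ^-1 T^-9 M^4

{"Θ": -1, "T": -9, "M": 4, "I": 0}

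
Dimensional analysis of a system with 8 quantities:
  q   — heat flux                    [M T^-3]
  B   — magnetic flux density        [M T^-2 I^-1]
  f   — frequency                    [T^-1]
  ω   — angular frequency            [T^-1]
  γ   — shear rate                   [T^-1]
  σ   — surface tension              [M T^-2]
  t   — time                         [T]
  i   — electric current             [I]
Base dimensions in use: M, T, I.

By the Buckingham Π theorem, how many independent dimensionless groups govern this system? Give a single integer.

5

Dimensional matrix (M×T×I by q×B×f×ω×γ×σ×t×i):
  M: [ 1  1  0  0  0  1  0  0]
  T: [-3 -2 -1 -1 -1 -2  1  0]
  I: [ 0 -1  0  0  0  0  0  1]
RREF → pivots at {q,B,f} ⇒ r = 3
8 vars − rank 3 = 5 Π groups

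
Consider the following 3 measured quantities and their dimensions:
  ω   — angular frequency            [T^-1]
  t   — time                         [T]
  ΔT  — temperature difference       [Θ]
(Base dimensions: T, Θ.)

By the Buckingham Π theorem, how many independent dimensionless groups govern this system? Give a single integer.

1

Exponent matrix [T,Θ] × [ω,t,ΔT]:
  T: [-1  1  0]
  Θ: [ 0  0  1]
RREF → pivots at {ω,ΔT} ⇒ r = 2
n=3, r=2 ⇒ 1 dimensionless group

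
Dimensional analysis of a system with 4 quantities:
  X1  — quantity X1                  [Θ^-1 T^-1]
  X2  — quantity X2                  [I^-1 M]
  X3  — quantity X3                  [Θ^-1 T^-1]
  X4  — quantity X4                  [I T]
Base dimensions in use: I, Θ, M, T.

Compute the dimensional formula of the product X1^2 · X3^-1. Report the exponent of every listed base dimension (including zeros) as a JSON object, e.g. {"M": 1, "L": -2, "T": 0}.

{"I": 0, "Θ": -1, "M": 0, "T": -1}

Exponent matrix [I,Θ,M,T] × [X1,X2,X3,X4]:
  I: [ 0 -1  0  1]
  Θ: [-1  0 -1  0]
  M: [ 0  1  0  0]
  T: [-1  0 -1  1]
  [I]: (2)·0+(-1)·0 = 0
  [Θ]: (2)·-1+(-1)·-1 = -1
  [M]: (2)·0+(-1)·0 = 0
  [T]: (2)·-1+(-1)·-1 = -1
⇒ Θ^-1 T^-1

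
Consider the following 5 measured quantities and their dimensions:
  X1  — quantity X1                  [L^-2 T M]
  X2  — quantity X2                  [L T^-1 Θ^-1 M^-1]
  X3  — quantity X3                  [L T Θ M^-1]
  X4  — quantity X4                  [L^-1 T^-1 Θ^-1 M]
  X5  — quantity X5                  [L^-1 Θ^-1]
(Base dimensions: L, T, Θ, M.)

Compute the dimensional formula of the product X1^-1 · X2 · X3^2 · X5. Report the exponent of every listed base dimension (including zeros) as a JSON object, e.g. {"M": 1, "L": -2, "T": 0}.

Dimensional matrix (L×T×Θ×M by X1×X2×X3×X4×X5):
  L: [-2  1  1 -1 -1]
  T: [ 1 -1  1 -1  0]
  Θ: [ 0 -1  1 -1 -1]
  M: [ 1 -1 -1  1  0]
  [L]: (-1)·-2+(1)·1+(2)·1+(1)·-1 = 4
  [T]: (-1)·1+(1)·-1+(2)·1+(1)·0 = 0
  [Θ]: (-1)·0+(1)·-1+(2)·1+(1)·-1 = 0
  [M]: (-1)·1+(1)·-1+(2)·-1+(1)·0 = -4
⇒ L^4 M^-4

{"L": 4, "T": 0, "Θ": 0, "M": -4}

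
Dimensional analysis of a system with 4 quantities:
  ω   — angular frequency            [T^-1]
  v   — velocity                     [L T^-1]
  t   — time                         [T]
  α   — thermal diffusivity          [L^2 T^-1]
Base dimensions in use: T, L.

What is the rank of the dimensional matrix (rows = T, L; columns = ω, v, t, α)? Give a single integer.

Write exponents as rows T,L / cols ω,v,t,α:
  T: [-1 -1  1 -1]
  L: [ 0  1  0  2]
RREF → pivots at {ω,v} ⇒ r = 2

2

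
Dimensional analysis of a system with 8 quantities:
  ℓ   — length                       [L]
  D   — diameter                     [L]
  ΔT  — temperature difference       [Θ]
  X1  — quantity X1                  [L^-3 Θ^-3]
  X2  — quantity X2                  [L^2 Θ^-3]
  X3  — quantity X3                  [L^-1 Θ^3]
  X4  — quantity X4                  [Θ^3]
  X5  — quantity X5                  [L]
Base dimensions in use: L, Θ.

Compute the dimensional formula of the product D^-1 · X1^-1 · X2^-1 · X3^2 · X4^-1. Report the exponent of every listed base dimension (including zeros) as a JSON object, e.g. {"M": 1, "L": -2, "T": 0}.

{"L": -2, "Θ": 9}

Exponent matrix [L,Θ] × [ℓ,D,ΔT,X1,X2,X3,X4,X5]:
  L: [ 1  1  0 -3  2 -1  0  1]
  Θ: [ 0  0  1 -3 -3  3  3  0]
  [L]: (-1)·1+(-1)·-3+(-1)·2+(2)·-1+(-1)·0 = -2
  [Θ]: (-1)·0+(-1)·-3+(-1)·-3+(2)·3+(-1)·3 = 9
⇒ L^-2 Θ^9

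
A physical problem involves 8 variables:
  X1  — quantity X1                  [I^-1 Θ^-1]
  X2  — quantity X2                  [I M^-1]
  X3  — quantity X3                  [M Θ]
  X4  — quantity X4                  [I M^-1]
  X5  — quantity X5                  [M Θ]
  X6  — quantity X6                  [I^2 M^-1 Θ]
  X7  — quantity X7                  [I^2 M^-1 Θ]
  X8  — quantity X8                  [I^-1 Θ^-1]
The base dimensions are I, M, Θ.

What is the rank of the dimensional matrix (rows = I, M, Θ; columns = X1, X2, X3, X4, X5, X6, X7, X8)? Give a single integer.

Dimensional matrix (I×M×Θ by X1×X2×X3×X4×X5×X6×X7×X8):
  I: [-1  1  0  1  0  2  2 -1]
  M: [ 0 -1  1 -1  1 -1 -1  0]
  Θ: [-1  0  1  0  1  1  1 -1]
Row reduction gives pivot columns X1,X2; rank = 2

2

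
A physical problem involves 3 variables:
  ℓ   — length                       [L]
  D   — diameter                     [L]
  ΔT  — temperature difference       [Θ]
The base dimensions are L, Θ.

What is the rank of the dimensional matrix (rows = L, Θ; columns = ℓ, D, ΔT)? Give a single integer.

Dimensional matrix (L×Θ by ℓ×D×ΔT):
  L: [ 1  1  0]
  Θ: [ 0  0  1]
Echelon form has 2 nonzero rows (pivots: ℓ,ΔT)

2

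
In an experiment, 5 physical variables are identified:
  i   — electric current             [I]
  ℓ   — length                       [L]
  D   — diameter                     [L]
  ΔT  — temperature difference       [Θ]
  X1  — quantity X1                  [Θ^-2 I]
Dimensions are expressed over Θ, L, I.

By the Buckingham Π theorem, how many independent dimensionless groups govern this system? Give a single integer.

2

Dimensional matrix (Θ×L×I by i×ℓ×D×ΔT×X1):
  Θ: [ 0  0  0  1 -2]
  L: [ 0  1  1  0  0]
  I: [ 1  0  0  0  1]
Echelon form has 3 nonzero rows (pivots: i,ℓ,ΔT)
n=5, r=3 ⇒ 2 dimensionless groups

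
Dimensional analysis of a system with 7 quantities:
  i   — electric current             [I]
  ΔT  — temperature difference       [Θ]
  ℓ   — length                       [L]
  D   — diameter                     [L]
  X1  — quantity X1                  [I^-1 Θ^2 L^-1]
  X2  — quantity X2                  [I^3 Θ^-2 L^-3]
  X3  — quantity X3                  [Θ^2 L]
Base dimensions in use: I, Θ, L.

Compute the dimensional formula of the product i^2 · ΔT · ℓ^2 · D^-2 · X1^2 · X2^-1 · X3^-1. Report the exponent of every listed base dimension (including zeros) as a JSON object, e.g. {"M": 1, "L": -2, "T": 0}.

{"I": -3, "Θ": 5, "L": 0}

Write exponents as rows I,Θ,L / cols i,ΔT,ℓ,D,X1,X2,X3:
  I: [ 1  0  0  0 -1  3  0]
  Θ: [ 0  1  0  0  2 -2  2]
  L: [ 0  0  1  1 -1 -3  1]
  [I]: (2)·1+(1)·0+(2)·0+(-2)·0+(2)·-1+(-1)·3+(-1)·0 = -3
  [Θ]: (2)·0+(1)·1+(2)·0+(-2)·0+(2)·2+(-1)·-2+(-1)·2 = 5
  [L]: (2)·0+(1)·0+(2)·1+(-2)·1+(2)·-1+(-1)·-3+(-1)·1 = 0
⇒ I^-3 Θ^5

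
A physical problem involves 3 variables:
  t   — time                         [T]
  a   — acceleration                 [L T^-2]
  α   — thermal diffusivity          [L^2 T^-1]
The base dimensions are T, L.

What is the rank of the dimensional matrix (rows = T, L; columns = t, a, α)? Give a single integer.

Write exponents as rows T,L / cols t,a,α:
  T: [ 1 -2 -1]
  L: [ 0  1  2]
Echelon form has 2 nonzero rows (pivots: t,a)

2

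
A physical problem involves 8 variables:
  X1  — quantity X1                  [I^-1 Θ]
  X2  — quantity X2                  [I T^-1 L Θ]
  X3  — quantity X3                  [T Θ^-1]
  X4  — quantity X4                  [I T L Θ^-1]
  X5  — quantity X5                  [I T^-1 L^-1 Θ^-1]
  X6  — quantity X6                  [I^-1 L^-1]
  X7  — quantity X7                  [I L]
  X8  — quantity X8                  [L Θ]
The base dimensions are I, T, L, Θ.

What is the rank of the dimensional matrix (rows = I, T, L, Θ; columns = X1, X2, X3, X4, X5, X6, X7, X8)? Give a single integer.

Dimensional matrix (I×T×L×Θ by X1×X2×X3×X4×X5×X6×X7×X8):
  I: [-1  1  0  1  1 -1  1  0]
  T: [ 0 -1  1  1 -1  0  0  0]
  L: [ 0  1  0  1 -1 -1  1  1]
  Θ: [ 1  1 -1 -1 -1  0  0  1]
RREF → pivots at {X1,X2,X3} ⇒ r = 3

3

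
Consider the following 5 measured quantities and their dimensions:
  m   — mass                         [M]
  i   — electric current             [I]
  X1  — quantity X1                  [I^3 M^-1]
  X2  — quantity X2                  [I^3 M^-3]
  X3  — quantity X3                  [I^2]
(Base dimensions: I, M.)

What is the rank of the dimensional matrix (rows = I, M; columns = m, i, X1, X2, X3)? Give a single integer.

Write exponents as rows I,M / cols m,i,X1,X2,X3:
  I: [ 0  1  3  3  2]
  M: [ 1  0 -1 -3  0]
Row reduction gives pivot columns m,i; rank = 2

2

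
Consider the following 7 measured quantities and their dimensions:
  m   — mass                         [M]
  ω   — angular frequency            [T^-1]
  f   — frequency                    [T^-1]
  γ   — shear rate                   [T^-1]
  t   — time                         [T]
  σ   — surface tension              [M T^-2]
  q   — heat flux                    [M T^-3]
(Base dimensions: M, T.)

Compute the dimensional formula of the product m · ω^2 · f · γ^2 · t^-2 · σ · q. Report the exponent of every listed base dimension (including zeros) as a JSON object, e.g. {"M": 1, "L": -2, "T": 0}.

{"M": 3, "T": -12}

Exponent matrix [M,T] × [m,ω,f,γ,t,σ,q]:
  M: [ 1  0  0  0  0  1  1]
  T: [ 0 -1 -1 -1  1 -2 -3]
  [M]: (1)·1+(2)·0+(1)·0+(2)·0+(-2)·0+(1)·1+(1)·1 = 3
  [T]: (1)·0+(2)·-1+(1)·-1+(2)·-1+(-2)·1+(1)·-2+(1)·-3 = -12
⇒ M^3 T^-12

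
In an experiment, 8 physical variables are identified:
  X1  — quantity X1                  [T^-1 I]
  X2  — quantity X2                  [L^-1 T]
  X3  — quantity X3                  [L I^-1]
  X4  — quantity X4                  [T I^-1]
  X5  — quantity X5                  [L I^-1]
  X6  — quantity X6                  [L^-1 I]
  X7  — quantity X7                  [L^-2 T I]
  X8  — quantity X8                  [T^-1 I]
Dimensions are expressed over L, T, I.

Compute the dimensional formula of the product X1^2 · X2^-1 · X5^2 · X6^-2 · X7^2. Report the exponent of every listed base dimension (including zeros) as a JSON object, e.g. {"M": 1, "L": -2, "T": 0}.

{"L": 1, "T": -1, "I": 0}

Write exponents as rows L,T,I / cols X1,X2,X3,X4,X5,X6,X7,X8:
  L: [ 0 -1  1  0  1 -1 -2  0]
  T: [-1  1  0  1  0  0  1 -1]
  I: [ 1  0 -1 -1 -1  1  1  1]
  [L]: (2)·0+(-1)·-1+(2)·1+(-2)·-1+(2)·-2 = 1
  [T]: (2)·-1+(-1)·1+(2)·0+(-2)·0+(2)·1 = -1
  [I]: (2)·1+(-1)·0+(2)·-1+(-2)·1+(2)·1 = 0
⇒ L T^-1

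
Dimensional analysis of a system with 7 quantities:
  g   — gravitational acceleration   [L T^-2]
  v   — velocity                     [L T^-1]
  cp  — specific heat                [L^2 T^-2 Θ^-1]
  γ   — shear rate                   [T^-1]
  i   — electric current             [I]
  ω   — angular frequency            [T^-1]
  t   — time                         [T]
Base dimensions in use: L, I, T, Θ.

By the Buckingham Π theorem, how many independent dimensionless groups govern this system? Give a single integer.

Write exponents as rows L,I,T,Θ / cols g,v,cp,γ,i,ω,t:
  L: [ 1  1  2  0  0  0  0]
  I: [ 0  0  0  0  1  0  0]
  T: [-2 -1 -2 -1  0 -1  1]
  Θ: [ 0  0 -1  0  0  0  0]
Echelon form has 4 nonzero rows (pivots: g,v,cp,i)
7 vars − rank 4 = 3 Π groups

3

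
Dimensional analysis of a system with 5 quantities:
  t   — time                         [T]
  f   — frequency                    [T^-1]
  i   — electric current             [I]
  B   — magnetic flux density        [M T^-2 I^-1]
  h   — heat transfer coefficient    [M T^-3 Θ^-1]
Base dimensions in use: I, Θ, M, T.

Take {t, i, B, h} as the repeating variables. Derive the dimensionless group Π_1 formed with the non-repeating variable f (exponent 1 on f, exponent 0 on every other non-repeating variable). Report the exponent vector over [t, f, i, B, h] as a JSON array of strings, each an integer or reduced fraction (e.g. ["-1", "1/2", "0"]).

Write exponents as rows I,Θ,M,T / cols t,f,i,B,h:
  I: [ 0  0  1 -1  0]
  Θ: [ 0  0  0  0 -1]
  M: [ 0  0  0  1  1]
  T: [ 1 -1  0 -2 -3]
Row reduction gives pivot columns t,i,B,h; rank = 4
Repeat: t,i,B,h; free: f
RREF:
  r0: [   1   -1    0    0    0]
  r1: [   0    0    1    0    0]
  r2: [   0    0    0    1    0]
  r3: [   0    0    0    0    1]
Fix exponent of f at 1; solve each RREF row for its pivot's exponent:
  r0: exp(t) + (-1)·1 = 0 ⇒ exp(t) = 1
  r1: exp(i) + (0)·1 = 0 ⇒ exp(i) = 0
  r2: exp(B) + (0)·1 = 0 ⇒ exp(B) = 0
  r3: exp(h) + (0)·1 = 0 ⇒ exp(h) = 0
Π_1 = t · f

["1", "1", "0", "0", "0"]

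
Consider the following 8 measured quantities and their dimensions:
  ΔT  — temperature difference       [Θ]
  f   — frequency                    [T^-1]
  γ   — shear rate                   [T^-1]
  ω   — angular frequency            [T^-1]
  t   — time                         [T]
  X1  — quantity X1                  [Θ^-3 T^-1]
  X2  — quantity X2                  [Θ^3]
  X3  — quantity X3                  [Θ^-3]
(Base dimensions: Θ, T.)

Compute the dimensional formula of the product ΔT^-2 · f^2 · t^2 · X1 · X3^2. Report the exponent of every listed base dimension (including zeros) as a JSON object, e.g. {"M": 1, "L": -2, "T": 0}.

Write exponents as rows Θ,T / cols ΔT,f,γ,ω,t,X1,X2,X3:
  Θ: [ 1  0  0  0  0 -3  3 -3]
  T: [ 0 -1 -1 -1  1 -1  0  0]
  [Θ]: (-2)·1+(2)·0+(2)·0+(1)·-3+(2)·-3 = -11
  [T]: (-2)·0+(2)·-1+(2)·1+(1)·-1+(2)·0 = -1
⇒ Θ^-11 T^-1

{"Θ": -11, "T": -1}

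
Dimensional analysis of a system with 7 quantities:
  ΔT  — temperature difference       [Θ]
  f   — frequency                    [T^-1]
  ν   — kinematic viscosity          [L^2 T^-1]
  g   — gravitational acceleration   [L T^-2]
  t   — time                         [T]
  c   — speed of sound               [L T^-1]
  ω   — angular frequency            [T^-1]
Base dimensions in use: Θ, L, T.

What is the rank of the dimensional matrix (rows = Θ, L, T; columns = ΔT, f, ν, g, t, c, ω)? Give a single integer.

Write exponents as rows Θ,L,T / cols ΔT,f,ν,g,t,c,ω:
  Θ: [ 1  0  0  0  0  0  0]
  L: [ 0  0  2  1  0  1  0]
  T: [ 0 -1 -1 -2  1 -1 -1]
Row reduction gives pivot columns ΔT,f,ν; rank = 3

3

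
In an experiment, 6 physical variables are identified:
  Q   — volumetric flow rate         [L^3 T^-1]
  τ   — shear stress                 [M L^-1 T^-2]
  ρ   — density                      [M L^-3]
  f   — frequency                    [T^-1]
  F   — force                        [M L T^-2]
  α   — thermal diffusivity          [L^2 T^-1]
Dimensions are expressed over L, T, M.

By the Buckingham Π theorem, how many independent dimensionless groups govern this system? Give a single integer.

Write exponents as rows L,T,M / cols Q,τ,ρ,f,F,α:
  L: [ 3 -1 -3  0  1  2]
  T: [-1 -2  0 -1 -2 -1]
  M: [ 0  1  1  0  1  0]
Echelon form has 3 nonzero rows (pivots: Q,τ,ρ)
6 vars − rank 3 = 3 Π groups

3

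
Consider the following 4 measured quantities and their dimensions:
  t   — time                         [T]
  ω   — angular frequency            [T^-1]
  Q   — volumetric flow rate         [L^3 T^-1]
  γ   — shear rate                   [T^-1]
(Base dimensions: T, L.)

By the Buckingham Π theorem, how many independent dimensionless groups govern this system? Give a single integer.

2

Dimensional matrix (T×L by t×ω×Q×γ):
  T: [ 1 -1 -1 -1]
  L: [ 0  0  3  0]
Echelon form has 2 nonzero rows (pivots: t,Q)
n=4, r=2 ⇒ 2 dimensionless groups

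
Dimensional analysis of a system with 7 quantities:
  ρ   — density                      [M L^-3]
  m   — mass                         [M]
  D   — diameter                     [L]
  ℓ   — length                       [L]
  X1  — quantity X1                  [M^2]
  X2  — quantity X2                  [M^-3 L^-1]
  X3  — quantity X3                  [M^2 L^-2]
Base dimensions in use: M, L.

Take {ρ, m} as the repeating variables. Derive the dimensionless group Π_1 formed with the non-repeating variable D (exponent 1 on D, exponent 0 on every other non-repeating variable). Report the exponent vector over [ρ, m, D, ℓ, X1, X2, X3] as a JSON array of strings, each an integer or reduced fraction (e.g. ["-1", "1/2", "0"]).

Exponent matrix [M,L] × [ρ,m,D,ℓ,X1,X2,X3]:
  M: [ 1  1  0  0  2 -3  2]
  L: [-3  0  1  1  0 -1 -2]
RREF → pivots at {ρ,m} ⇒ r = 2
Repeat: ρ,m; free: D,ℓ,X1,X2,X3
RREF:
  r0: [   1    0 -1/3 -1/3    0  1/3  2/3]
  r1: [   0    1  1/3  1/3    2 -10/3  4/3]
Fix exponent of D at 1, ℓ at 0, X1 at 0, X2 at 0, X3 at 0; solve each RREF row for its pivot's exponent:
  r0: exp(ρ) + (-1/3)·1 = 0 ⇒ exp(ρ) = 1/3
  r1: exp(m) + (1/3)·1 = 0 ⇒ exp(m) = -1/3
Π_1 = ρ^(1/3) · m^(-1/3) · D

["1/3", "-1/3", "1", "0", "0", "0", "0"]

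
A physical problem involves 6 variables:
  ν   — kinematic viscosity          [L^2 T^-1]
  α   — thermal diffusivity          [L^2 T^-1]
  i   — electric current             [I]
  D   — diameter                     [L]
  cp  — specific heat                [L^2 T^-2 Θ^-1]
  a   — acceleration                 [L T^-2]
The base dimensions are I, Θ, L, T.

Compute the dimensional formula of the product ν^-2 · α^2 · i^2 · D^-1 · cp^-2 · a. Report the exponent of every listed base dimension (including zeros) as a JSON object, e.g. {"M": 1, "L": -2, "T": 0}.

{"I": 2, "Θ": 2, "L": -4, "T": 2}

Exponent matrix [I,Θ,L,T] × [ν,α,i,D,cp,a]:
  I: [ 0  0  1  0  0  0]
  Θ: [ 0  0  0  0 -1  0]
  L: [ 2  2  0  1  2  1]
  T: [-1 -1  0  0 -2 -2]
  [I]: (-2)·0+(2)·0+(2)·1+(-1)·0+(-2)·0+(1)·0 = 2
  [Θ]: (-2)·0+(2)·0+(2)·0+(-1)·0+(-2)·-1+(1)·0 = 2
  [L]: (-2)·2+(2)·2+(2)·0+(-1)·1+(-2)·2+(1)·1 = -4
  [T]: (-2)·-1+(2)·-1+(2)·0+(-1)·0+(-2)·-2+(1)·-2 = 2
⇒ I^2 Θ^2 L^-4 T^2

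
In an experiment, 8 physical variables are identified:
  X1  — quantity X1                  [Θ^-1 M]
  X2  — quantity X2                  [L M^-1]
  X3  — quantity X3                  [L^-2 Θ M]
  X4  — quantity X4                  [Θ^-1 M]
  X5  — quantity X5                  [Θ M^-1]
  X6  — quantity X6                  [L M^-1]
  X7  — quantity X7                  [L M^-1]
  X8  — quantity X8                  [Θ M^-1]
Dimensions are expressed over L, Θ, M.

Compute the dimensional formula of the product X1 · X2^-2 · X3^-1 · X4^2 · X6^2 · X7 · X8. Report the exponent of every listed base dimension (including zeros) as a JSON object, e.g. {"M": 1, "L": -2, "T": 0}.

{"L": 3, "Θ": -3, "M": 0}

Dimensional matrix (L×Θ×M by X1×X2×X3×X4×X5×X6×X7×X8):
  L: [ 0  1 -2  0  0  1  1  0]
  Θ: [-1  0  1 -1  1  0  0  1]
  M: [ 1 -1  1  1 -1 -1 -1 -1]
  [L]: (1)·0+(-2)·1+(-1)·-2+(2)·0+(2)·1+(1)·1+(1)·0 = 3
  [Θ]: (1)·-1+(-2)·0+(-1)·1+(2)·-1+(2)·0+(1)·0+(1)·1 = -3
  [M]: (1)·1+(-2)·-1+(-1)·1+(2)·1+(2)·-1+(1)·-1+(1)·-1 = 0
⇒ L^3 Θ^-3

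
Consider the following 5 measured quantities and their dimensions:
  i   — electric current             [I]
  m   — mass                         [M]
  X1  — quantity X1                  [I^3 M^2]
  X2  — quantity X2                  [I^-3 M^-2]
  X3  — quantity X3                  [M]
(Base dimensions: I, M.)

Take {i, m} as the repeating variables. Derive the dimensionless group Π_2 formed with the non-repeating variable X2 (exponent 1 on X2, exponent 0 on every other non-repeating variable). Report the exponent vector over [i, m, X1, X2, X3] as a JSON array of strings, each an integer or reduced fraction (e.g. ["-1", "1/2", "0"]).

["3", "2", "0", "1", "0"]

Dimensional matrix (I×M by i×m×X1×X2×X3):
  I: [ 1  0  3 -3  0]
  M: [ 0  1  2 -2  1]
Row reduction gives pivot columns i,m; rank = 2
Pivot set = {i,m}, free = {X1,X2,X3}
RREF:
  r0: [   1    0    3   -3    0]
  r1: [   0    1    2   -2    1]
Fix exponent of X2 at 1, X1 at 0, X3 at 0; solve each RREF row for its pivot's exponent:
  r0: exp(i) + (-3)·1 = 0 ⇒ exp(i) = 3
  r1: exp(m) + (-2)·1 = 0 ⇒ exp(m) = 2
Π_2 = i^3 · m^2 · X2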